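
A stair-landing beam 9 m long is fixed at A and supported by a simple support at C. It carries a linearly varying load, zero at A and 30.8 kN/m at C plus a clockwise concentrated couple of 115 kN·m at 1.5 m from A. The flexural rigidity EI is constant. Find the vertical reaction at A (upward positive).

R_A = 56.51 kN

Release the roller at C. Primary structure: cantilever fixed at A.
Deflection at C on the released cantilever, summing each load's contribution:
  triangular load, peak 30.8 at the free end: 11w₀L⁴/(120EI) = 18524/EI
  clockwise couple 115 at a = 1.5: M₀a(2L − a)/(2EI) = 1423/EI
  δ_0 = 19947/EI
Tip deflection under a unit load at C: L³/(3EI) = 243/EI.
The prop prevents deflection at C: R_C = δ_0/δ_{CC} = 19947/243 = 82.09 kN.
Vertical equilibrium: R_A = ΣP − R_C = 138.6 − 82.09 = 56.51 kN.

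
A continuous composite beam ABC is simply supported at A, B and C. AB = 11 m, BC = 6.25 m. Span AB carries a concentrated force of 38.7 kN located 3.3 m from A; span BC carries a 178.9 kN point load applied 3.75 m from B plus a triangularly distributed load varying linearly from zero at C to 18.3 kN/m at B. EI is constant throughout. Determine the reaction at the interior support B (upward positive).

Release continuity at B by inserting a hinge; the redundant is the internal moment M_B. The primary structure is two simply-supported spans AB and BC.
Discontinuity in slope at B on the released structure — sum the simple-span end rotations:
  span AB: point load 38.7 at a = 3.3: Pab(L + a)/(6LEI) = 213.1/EI
  span BC: point load 178.9 at a = 3.75: Pab(L + b)/(6LEI) = 391.3/EI
  span BC: triangular load, peak 18.3: w₀L³/(45EI) = 99.28/EI
  relative rotation θ_0 = (213.1 + 490.6)/EI = 703.7/EI
A unit hogging moment at B produces rotation L₁/(3EI) + L₂/(3EI) = 5.75/EI.
Slope continuity at B: θ_0 = M_B·5.75/EI, so M_B = 703.7/5.75 = 122.4 kN·m (hogging).
Span AB, ΣM about A with M_B applied at B: R_B^{AB}·11 = 127.7 + 122.4, so R_B^{AB} = 22.74 kN and R_A = 38.7 − 22.74 = 15.96 kN.
Span BC, ΣM about C: R_B^{BC}·6.25 = 685.5 + 122.4, so R_B^{BC} = 129.3 kN and R_C = 236.1 − 129.3 = 106.8 kN.
R_B = 22.74 + 129.3 = 152 kN.

R_B = 152 kN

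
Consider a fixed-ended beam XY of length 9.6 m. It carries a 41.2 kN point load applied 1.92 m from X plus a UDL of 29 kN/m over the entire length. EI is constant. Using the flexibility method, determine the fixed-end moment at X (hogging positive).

M_X = 273.3 kN·m

Release both end moments; the primary structure is a simply-supported span XY with redundants M_X and M_Y.
End rotations of the released simple span under the applied load (×1/EI):
  at X: point load 41.2 at a = 1.92: Pab(L + b)/(6LEI) = 182.3/EI
  at Y: point load 41.2 at a = 1.92: Pab(L + a)/(6LEI) = 121.5/EI
  at X: UDL 29: wL³/(24EI) = 1069/EI
  at Y: UDL 29: wL³/(24EI) = 1069/EI
  θ_X0 = 1251/EI,  θ_Y0 = 1191/EI
Flexibility coefficients: a unit moment at one end gives L/(3EI) there and L/(6EI) at the far end, so f₁₁ = f₂₂ = 3.2/EI and f₁₂ = f₂₁ = 1.6/EI.
Compatibility — zero rotation at each built-in end:
  3.2 M_X + 1.6 M_Y = 1251
  1.6 M_X + 3.2 M_Y = 1191
Solving the pair gives M_X = 273.3 kN·m and M_Y = 235.4 kN·m (hogging).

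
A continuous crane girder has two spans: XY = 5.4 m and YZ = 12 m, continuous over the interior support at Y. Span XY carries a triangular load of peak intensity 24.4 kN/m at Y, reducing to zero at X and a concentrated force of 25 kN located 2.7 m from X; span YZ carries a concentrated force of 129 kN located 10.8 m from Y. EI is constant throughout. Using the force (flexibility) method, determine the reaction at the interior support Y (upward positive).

Release continuity at Y by inserting a hinge; the redundant is the internal moment M_Y. The primary structure is two simply-supported spans XY and YZ.
Discontinuity in slope at Y on the released structure — sum the simple-span end rotations:
  span XY: triangular load, peak 24.4: w₀L³/(45EI) = 85.38/EI
  span XY: point load 25 at a = 2.7: Pab(L + a)/(6LEI) = 45.56/EI
  span YZ: point load 129 at a = 10.8: Pab(L + b)/(6LEI) = 306.5/EI
  relative rotation θ_0 = (130.9 + 306.5)/EI = 437.4/EI
A unit hogging moment at Y produces rotation L₁/(3EI) + L₂/(3EI) = 5.8/EI.
Slope continuity at Y: θ_0 = M_Y·5.8/EI, so M_Y = 437.4/5.8 = 75.42 kN·m (hogging).
Span XY, ΣM about X with M_Y applied at Y: R_Y^{XY}·5.4 = 304.7 + 75.42, so R_Y^{XY} = 70.39 kN and R_X = 90.88 − 70.39 = 20.49 kN.
Span YZ, ΣM about Z: R_Y^{YZ}·12 = 154.8 + 75.42, so R_Y^{YZ} = 19.19 kN and R_Z = 129 − 19.19 = 109.8 kN.
R_Y = 70.39 + 19.19 = 89.57 kN.

R_Y = 89.57 kN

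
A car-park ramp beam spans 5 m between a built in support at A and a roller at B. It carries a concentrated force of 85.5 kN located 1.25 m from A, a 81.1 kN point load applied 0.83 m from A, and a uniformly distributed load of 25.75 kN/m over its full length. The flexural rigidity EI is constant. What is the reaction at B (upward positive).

Release the roller at B. Primary structure: cantilever fixed at A.
Deflection at B on the released cantilever, summing each load's contribution:
  point load 85.5 at a = 1.25: Pa²(3L − a)/(6EI) = 306.2/EI
  point load 81.1 at a = 0.83: Pa²(3L − a)/(6EI) = 131.9/EI
  UDL 25.75: wL⁴/(8EI) = 2012/EI
  δ_0 = 2450/EI
Flexibility coefficient — unit upward force at B: δ_{BB} = L³/(3EI) = 41.67/EI.
Compatibility at B: δ_0 − R_B·δ_{BB} = 0, so R_B = 2450/41.67 = 58.8 kN.

R_B = 58.8 kN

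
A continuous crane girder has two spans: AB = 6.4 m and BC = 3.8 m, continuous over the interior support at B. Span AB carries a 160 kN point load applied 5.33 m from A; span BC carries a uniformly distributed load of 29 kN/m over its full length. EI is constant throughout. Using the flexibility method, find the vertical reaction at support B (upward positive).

Take M_B as the redundant. Released structure: two simple spans AB and BC with a hinge at B.
End slopes at the hinge B, treating each span as simply supported:
  span AB: point load 160 at a = 5.33: Pab(L + a)/(6LEI) = 278.7/EI
  span BC: UDL 29: wL³/(24EI) = 66.3/EI
  relative rotation θ_0 = (278.7 + 66.3)/EI = 345/EI
A unit hogging moment at B produces rotation L₁/(3EI) + L₂/(3EI) = 3.4/EI.
Compatibility: M_B·(L₁+L₂)/(3EI) = θ_0, giving M_B = 101.5 kN·m (hogging).
Span AB, ΣM about A with M_B applied at B: R_B^{AB}·6.4 = 852.8 + 101.5, so R_B^{AB} = 149.1 kN and R_A = 160 − 149.1 = 10.89 kN.
Span BC, ΣM about C: R_B^{BC}·3.8 = 209.4 + 101.5, so R_B^{BC} = 81.81 kN and R_C = 110.2 − 81.81 = 28.39 kN.
R_B = 149.1 + 81.81 = 230.9 kN.

R_B = 230.9 kN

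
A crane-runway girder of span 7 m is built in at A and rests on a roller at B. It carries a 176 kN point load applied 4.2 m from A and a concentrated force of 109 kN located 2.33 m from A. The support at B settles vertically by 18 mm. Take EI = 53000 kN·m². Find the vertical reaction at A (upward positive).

Take the reaction at B as the redundant and release it; the primary structure is a cantilever fixed at A.
Downward deflection at the released point B due to the loads:
  point load 176 at a = 4.2: Pa²(3L − a)/(6EI) = 8693/EI
  point load 109 at a = 2.33: Pa²(3L − a)/(6EI) = 1841/EI
  δ_0 = 10534/EI
Flexibility coefficient — unit upward force at B: δ_{BB} = L³/(3EI) = 114.3/EI.
With EI = 53000 kN·m²: δ_0 = 0.19876 m and δ_{BB} = 0.002157 m/kN.
Compatibility — the beam at B must follow the support down by 0.018 m: δ_0 − R_B·δ_{BB} = 0.018, so R_B = (0.19876 − 0.018)/0.002157 = 83.79 kN.
Vertical equilibrium: R_A = ΣP − R_B = 285 − 83.79 = 201.2 kN.

R_A = 201.2 kN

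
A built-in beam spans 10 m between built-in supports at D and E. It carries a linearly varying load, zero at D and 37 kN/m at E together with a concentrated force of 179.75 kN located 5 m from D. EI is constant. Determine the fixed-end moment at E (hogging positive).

M_E = 409.7 kN·m

Release both end moments; the primary structure is a simply-supported span DE with redundants M_D and M_E.
Simple-span end rotations at D and E under the given loads:
  at D: triangular load, peak 37: 7w₀L³/(360EI) = 719.4/EI
  at E: triangular load, peak 37: w₀L³/(45EI) = 822.2/EI
  at D: point load 179.75 at a = 5: Pab(L + b)/(6LEI) = 1123/EI
  at E: point load 179.75 at a = 5: Pab(L + a)/(6LEI) = 1123/EI
  θ_D0 = 1843/EI,  θ_E0 = 1946/EI
Flexibility coefficients: a unit moment at one end gives L/(3EI) there and L/(6EI) at the far end, so f₁₁ = f₂₂ = 3.333/EI and f₁₂ = f₂₁ = 1.667/EI.
Compatibility — zero rotation at each built-in end:
  3.333 M_D + 1.667 M_E = 1843
  1.667 M_D + 3.333 M_E = 1946
Solving the pair gives M_D = 348 kN·m and M_E = 409.7 kN·m (hogging).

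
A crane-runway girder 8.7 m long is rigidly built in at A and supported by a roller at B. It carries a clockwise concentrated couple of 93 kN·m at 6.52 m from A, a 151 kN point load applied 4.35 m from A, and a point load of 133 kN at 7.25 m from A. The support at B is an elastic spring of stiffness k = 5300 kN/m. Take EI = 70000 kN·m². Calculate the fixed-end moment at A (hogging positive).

M_A = 382.5 kN·m

Choose R_B as the redundant. The primary structure is the cantilever fixed at A.
Primary-structure tip deflection at B by superposition:
  clockwise couple 93 at a = 6.52: M₀a(2L − a)/(2EI) = 3299/EI
  point load 151 at a = 4.35: Pa²(3L − a)/(6EI) = 10358/EI
  point load 133 at a = 7.25: Pa²(3L − a)/(6EI) = 21963/EI
  δ_0 = 35619/EI
Flexibility coefficient — unit upward force at B: δ_{BB} = L³/(3EI) = 219.5/EI.
With EI = 70000 kN·m²: δ_0 = 0.50884 m and δ_{BB} = 0.003136 m/kN.
Compatibility — the spring shortens by R_B/k under the reaction it provides: δ_0 − R_B·δ_{BB} = R_B/k. With 1/k = 0.000189 m/kN, R_B = δ_0 / (δ_{BB} + 1/k) = 0.50884 / (0.003136 + 0.000189) = 153.1 kN.
Moment equilibrium about A: M_A = Σ(load moments about A) − R_B·L = 1714 − 153.1×8.7 = 382.5 kN·m.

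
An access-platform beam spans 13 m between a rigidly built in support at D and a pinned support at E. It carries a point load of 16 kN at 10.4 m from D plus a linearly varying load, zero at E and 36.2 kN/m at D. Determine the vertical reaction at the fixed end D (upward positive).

Take the reaction at E as the redundant and release it; the primary structure is a cantilever fixed at D.
Downward deflection at the released point E due to the loads:
  point load 16 at a = 10.4: Pa²(3L − a)/(6EI) = 8249/EI
  triangular load, peak 36.2 at the fixed end: w₀L⁴/(30EI) = 34464/EI
  δ_0 = 42713/EI
Flexibility coefficient — unit upward force at E: δ_{EE} = L³/(3EI) = 732.3/EI.
Compatibility at E: δ_0 − R_E·δ_{EE} = 0, so R_E = 42713/732.3 = 58.32 kN.
Vertical equilibrium: R_D = ΣP − R_E = 251.3 − 58.32 = 193 kN.

R_D = 193 kN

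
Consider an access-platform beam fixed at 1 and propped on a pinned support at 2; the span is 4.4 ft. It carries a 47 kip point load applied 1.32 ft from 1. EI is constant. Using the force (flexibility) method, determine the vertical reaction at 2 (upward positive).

Remove the prop at 2; the released (primary) structure is a cantilever built in at 1.
Downward deflection at the released point 2 due to the loads:
  point load 47 at a = 1.32: Pa²(3L − a)/(6EI) = 162.1/EI
Tip deflection under a unit load at 2: L³/(3EI) = 28.39/EI.
Compatibility at 2: δ_0 − R_2·δ_{22} = 0, so R_2 = 162.1/28.39 = 5.71 kip.

R_2 = 5.71 kip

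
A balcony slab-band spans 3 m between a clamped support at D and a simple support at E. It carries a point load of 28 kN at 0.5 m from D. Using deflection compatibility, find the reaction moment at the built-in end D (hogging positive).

Take the reaction at E as the redundant and release it; the primary structure is a cantilever fixed at D.
Deflection at E on the released cantilever, summing each load's contribution:
  point load 28 at a = 0.5: Pa²(3L − a)/(6EI) = 9.917/EI
Flexibility coefficient — unit upward force at E: δ_{EE} = L³/(3EI) = 9/EI.
The prop prevents deflection at E: R_E = δ_0/δ_{EE} = 9.917/9 = 1.102 kN.
Moment equilibrium about D: M_D = Σ(load moments about D) − R_E·L = 14 − 1.102×3 = 10.69 kN·m.

M_D = 10.69 kN·m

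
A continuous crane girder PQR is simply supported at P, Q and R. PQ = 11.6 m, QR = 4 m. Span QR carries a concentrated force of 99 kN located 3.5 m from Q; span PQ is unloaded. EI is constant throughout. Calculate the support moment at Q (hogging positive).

Take M_Q as the redundant. Released structure: two simple spans PQ and QR with a hinge at Q.
Rotations at Q on the released spans (each span's end-slope, ×1/EI):
  span QR: point load 99 at a = 3.5: Pab(L + b)/(6LEI) = 32.48/EI
  relative rotation θ_0 = (0 + 32.48)/EI = 32.48/EI
A unit hogging moment at Q produces rotation L₁/(3EI) + L₂/(3EI) = 5.2/EI.
Compatibility: M_Q·(L₁+L₂)/(3EI) = θ_0, giving M_Q = 6.247 kN·m (hogging).

M_Q = 6.247 kN·m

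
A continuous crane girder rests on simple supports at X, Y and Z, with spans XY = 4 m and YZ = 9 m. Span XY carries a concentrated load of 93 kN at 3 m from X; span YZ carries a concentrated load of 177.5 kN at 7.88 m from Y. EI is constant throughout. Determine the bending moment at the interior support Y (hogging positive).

M_Y = 86.53 kN·m

Insert a hinge at Y; M_Y is the redundant, and each span becomes simply supported.
End slopes at the hinge Y, treating each span as simply supported:
  span XY: point load 93 at a = 3: Pab(L + a)/(6LEI) = 81.38/EI
  span YZ: point load 177.5 at a = 7.88: Pab(L + b)/(6LEI) = 293.6/EI
  relative rotation θ_0 = (81.38 + 293.6)/EI = 375/EI
A unit hogging moment at Y produces rotation L₁/(3EI) + L₂/(3EI) = 4.333/EI.
Compatibility: M_Y·(L₁+L₂)/(3EI) = θ_0, giving M_Y = 86.53 kN·m (hogging).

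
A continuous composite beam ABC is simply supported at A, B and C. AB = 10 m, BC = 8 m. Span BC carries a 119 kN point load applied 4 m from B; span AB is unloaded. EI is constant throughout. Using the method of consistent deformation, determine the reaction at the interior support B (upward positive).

Take M_B as the redundant. Released structure: two simple spans AB and BC with a hinge at B.
Discontinuity in slope at B on the released structure — sum the simple-span end rotations:
  span BC: point load 119 at a = 4: Pab(L + b)/(6LEI) = 476/EI
  relative rotation θ_0 = (0 + 476)/EI = 476/EI
A unit hogging moment at B produces rotation L₁/(3EI) + L₂/(3EI) = 6/EI.
Compatibility: M_B·(L₁+L₂)/(3EI) = θ_0, giving M_B = 79.33 kN·m (hogging).
Span AB, ΣM about A with M_B applied at B: R_B^{AB}·10 = 0 + 79.33, so R_B^{AB} = 7.933 kN and R_A = 0 − 7.933 = -7.933 kN.
Span BC, ΣM about C: R_B^{BC}·8 = 476 + 79.33, so R_B^{BC} = 69.42 kN and R_C = 119 − 69.42 = 49.58 kN.
R_B = 7.933 + 69.42 = 77.35 kN.

R_B = 77.35 kN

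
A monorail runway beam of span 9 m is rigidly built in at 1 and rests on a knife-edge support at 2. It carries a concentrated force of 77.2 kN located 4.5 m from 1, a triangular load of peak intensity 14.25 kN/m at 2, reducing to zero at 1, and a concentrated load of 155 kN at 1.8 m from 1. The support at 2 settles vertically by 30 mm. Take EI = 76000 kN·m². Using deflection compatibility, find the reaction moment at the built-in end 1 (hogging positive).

Remove the prop at 2; the released (primary) structure is a cantilever built in at 1.
Deflection at 2 on the released cantilever, summing each load's contribution:
  point load 77.2 at a = 4.5: Pa²(3L − a)/(6EI) = 5862/EI
  triangular load, peak 14.25 at the free end: 11w₀L⁴/(120EI) = 8570/EI
  point load 155 at a = 1.8: Pa²(3L − a)/(6EI) = 2109/EI
  δ_0 = 16542/EI
Flexibility coefficient — unit upward force at 2: δ_{22} = L³/(3EI) = 243/EI.
With EI = 76000 kN·m²: δ_0 = 0.21766 m and δ_{22} = 0.003197 m/kN.
Compatibility — the beam at 2 must follow the support down by 0.03 m: δ_0 − R_2·δ_{22} = 0.03, so R_2 = (0.21766 − 0.03)/0.003197 = 58.69 kN.
Moment equilibrium about 1: M_1 = Σ(load moments about 1) − R_2·L = 1011 − 58.69×9 = 482.9 kN·m.

M_1 = 482.9 kN·m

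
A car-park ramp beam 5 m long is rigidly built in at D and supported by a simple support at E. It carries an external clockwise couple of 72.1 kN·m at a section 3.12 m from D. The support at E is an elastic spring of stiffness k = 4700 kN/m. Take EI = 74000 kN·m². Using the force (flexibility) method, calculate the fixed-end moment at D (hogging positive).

M_D = 4.706 kN·m

Remove the prop at E; the released (primary) structure is a cantilever built in at D.
Primary-structure tip deflection at E by superposition:
  clockwise couple 72.1 at a = 3.12: M₀a(2L − a)/(2EI) = 773.8/EI
Tip deflection under a unit load at E: L³/(3EI) = 41.67/EI.
With EI = 74000 kN·m²: δ_0 = 0.010457 m and δ_{EE} = 0.000563 m/kN.
Compatibility — the spring shortens by R_E/k under the reaction it provides: δ_0 − R_E·δ_{EE} = R_E/k. With 1/k = 0.000213 m/kN, R_E = δ_0 / (δ_{EE} + 1/k) = 0.010457 / (0.000563 + 0.000213) = 13.48 kN.
Moment equilibrium about D: M_D = Σ(load moments about D) − R_E·L = 72.1 − 13.48×5 = 4.706 kN·m.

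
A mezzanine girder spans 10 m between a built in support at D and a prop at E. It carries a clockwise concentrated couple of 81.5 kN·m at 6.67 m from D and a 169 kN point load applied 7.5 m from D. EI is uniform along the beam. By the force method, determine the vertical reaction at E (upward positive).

R_E = 117.8 kN

Release the roller at E. Primary structure: cantilever fixed at D.
Deflection at E on the released cantilever, summing each load's contribution:
  clockwise couple 81.5 at a = 6.67: M₀a(2L − a)/(2EI) = 3623/EI
  point load 169 at a = 7.5: Pa²(3L − a)/(6EI) = 35648/EI
  δ_0 = 39272/EI
Flexibility coefficient — unit upward force at E: δ_{EE} = L³/(3EI) = 333.3/EI.
Compatibility at E: δ_0 − R_E·δ_{EE} = 0, so R_E = 39272/333.3 = 117.8 kN.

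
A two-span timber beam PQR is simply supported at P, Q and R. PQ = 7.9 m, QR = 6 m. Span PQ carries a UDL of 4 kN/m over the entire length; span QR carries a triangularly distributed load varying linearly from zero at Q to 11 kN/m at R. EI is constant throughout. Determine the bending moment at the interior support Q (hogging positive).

Insert a hinge at Q; M_Q is the redundant, and each span becomes simply supported.
Rotations at Q on the released spans (each span's end-slope, ×1/EI):
  span PQ: UDL 4: wL³/(24EI) = 82.17/EI
  span QR: triangular load, peak 11: 7w₀L³/(360EI) = 46.2/EI
  relative rotation θ_0 = (82.17 + 46.2)/EI = 128.4/EI
A unit hogging moment at Q produces rotation L₁/(3EI) + L₂/(3EI) = 4.633/EI.
Slope continuity at Q: θ_0 = M_Q·4.633/EI, so M_Q = 128.4/4.633 = 27.71 kN·m (hogging).

M_Q = 27.71 kN·m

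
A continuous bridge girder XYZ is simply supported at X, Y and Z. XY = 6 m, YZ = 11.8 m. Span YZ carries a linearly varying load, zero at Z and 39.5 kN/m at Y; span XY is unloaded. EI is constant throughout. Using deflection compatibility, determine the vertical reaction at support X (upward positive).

Release continuity at Y by inserting a hinge; the redundant is the internal moment M_Y. The primary structure is two simply-supported spans XY and YZ.
End slopes at the hinge Y, treating each span as simply supported:
  span YZ: triangular load, peak 39.5: w₀L³/(45EI) = 1442/EI
  relative rotation θ_0 = (0 + 1442)/EI = 1442/EI
A unit hogging moment at Y produces rotation L₁/(3EI) + L₂/(3EI) = 5.933/EI.
Slope continuity at Y: θ_0 = M_Y·5.933/EI, so M_Y = 1442/5.933 = 243.1 kN·m (hogging).
Span XY, ΣM about X with M_Y applied at Y: R_Y^{XY}·6 = 0 + 243.1, so R_Y^{XY} = 40.51 kN and R_X = 0 − 40.51 = -40.51 kN.

R_X = -40.51 kN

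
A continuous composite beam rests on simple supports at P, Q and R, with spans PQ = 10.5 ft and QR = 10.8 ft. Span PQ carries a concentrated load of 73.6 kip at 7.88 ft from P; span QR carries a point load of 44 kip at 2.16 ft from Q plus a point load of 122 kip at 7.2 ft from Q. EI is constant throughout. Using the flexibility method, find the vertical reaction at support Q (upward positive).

R_Q = 167.9 kip

Take M_Q as the redundant. Released structure: two simple spans PQ and QR with a hinge at Q.
Discontinuity in slope at Q on the released structure — sum the simple-span end rotations:
  span PQ: point load 73.6 at a = 7.88: Pab(L + a)/(6LEI) = 443.3/EI
  span QR: point load 44 at a = 2.16: Pab(L + b)/(6LEI) = 246.3/EI
  span QR: point load 122 at a = 7.2: Pab(L + b)/(6LEI) = 702.7/EI
  relative rotation θ_0 = (443.3 + 949.1)/EI = 1392/EI
A unit hogging moment at Q produces rotation L₁/(3EI) + L₂/(3EI) = 7.1/EI.
Slope continuity at Q: θ_0 = M_Q·7.1/EI, so M_Q = 1392/7.1 = 196.1 kip·ft (hogging).
Span PQ, ΣM about P with M_Q applied at Q: R_Q^{PQ}·10.5 = 580 + 196.1, so R_Q^{PQ} = 73.91 kip and R_P = 73.6 − 73.91 = -0.3121 kip.
Span QR, ΣM about R: R_Q^{QR}·10.8 = 819.4 + 196.1, so R_Q^{QR} = 94.02 kip and R_R = 166 − 94.02 = 71.98 kip.
R_Q = 73.91 + 94.02 = 167.9 kip.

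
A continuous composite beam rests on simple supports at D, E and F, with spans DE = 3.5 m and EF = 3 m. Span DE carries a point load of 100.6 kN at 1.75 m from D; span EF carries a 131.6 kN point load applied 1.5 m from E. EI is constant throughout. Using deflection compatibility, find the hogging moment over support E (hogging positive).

Take M_E as the redundant. Released structure: two simple spans DE and EF with a hinge at E.
End slopes at the hinge E, treating each span as simply supported:
  span DE: point load 100.6 at a = 1.75: Pab(L + a)/(6LEI) = 77.02/EI
  span EF: point load 131.6 at a = 1.5: Pab(L + b)/(6LEI) = 74.03/EI
  relative rotation θ_0 = (77.02 + 74.03)/EI = 151/EI
A unit hogging moment at E produces rotation L₁/(3EI) + L₂/(3EI) = 2.167/EI.
Compatibility: M_E·(L₁+L₂)/(3EI) = θ_0, giving M_E = 69.71 kN·m (hogging).

M_E = 69.71 kN·m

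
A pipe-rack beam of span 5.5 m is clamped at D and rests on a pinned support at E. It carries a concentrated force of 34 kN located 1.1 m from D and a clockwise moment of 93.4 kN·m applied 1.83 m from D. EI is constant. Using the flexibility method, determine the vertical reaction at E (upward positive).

R_E = 16.03 kN

Remove the prop at E; the released (primary) structure is a cantilever built in at D.
Primary-structure tip deflection at E by superposition:
  point load 34 at a = 1.1: Pa²(3L − a)/(6EI) = 105.6/EI
  clockwise couple 93.4 at a = 1.83: M₀a(2L − a)/(2EI) = 783.7/EI
  δ_0 = 889.3/EI
Tip deflection under a unit load at E: L³/(3EI) = 55.46/EI.
The prop prevents deflection at E: R_E = δ_0/δ_{EE} = 889.3/55.46 = 16.03 kN.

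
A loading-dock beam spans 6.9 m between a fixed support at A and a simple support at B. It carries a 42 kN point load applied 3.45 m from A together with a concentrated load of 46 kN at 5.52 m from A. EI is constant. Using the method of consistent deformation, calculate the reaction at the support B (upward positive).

Choose R_B as the redundant. The primary structure is the cantilever fixed at A.
Deflection at B on the released cantilever, summing each load's contribution:
  point load 42 at a = 3.45: Pa²(3L − a)/(6EI) = 1437/EI
  point load 46 at a = 5.52: Pa²(3L − a)/(6EI) = 3546/EI
  δ_0 = 4983/EI
Tip deflection under a unit load at B: L³/(3EI) = 109.5/EI.
The prop prevents deflection at B: R_B = δ_0/δ_{BB} = 4983/109.5 = 45.51 kN.

R_B = 45.51 kN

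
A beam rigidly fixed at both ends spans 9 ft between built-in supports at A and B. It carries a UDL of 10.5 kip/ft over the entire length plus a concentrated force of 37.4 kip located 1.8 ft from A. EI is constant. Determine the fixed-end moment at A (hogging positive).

M_A = 114 kip·ft

Release both end moments; the primary structure is a simply-supported span AB with redundants M_A and M_B.
Simple-span end rotations at A and B under the given loads:
  at A: UDL 10.5: wL³/(24EI) = 318.9/EI
  at B: UDL 10.5: wL³/(24EI) = 318.9/EI
  at A: point load 37.4 at a = 1.8: Pab(L + b)/(6LEI) = 145.4/EI
  at B: point load 37.4 at a = 1.8: Pab(L + a)/(6LEI) = 96.94/EI
  θ_A0 = 464.3/EI,  θ_B0 = 415.9/EI
Flexibility coefficients: a unit moment at one end gives L/(3EI) there and L/(6EI) at the far end, so f₁₁ = f₂₂ = 3/EI and f₁₂ = f₂₁ = 1.5/EI.
Compatibility — zero rotation at each built-in end:
  3 M_A + 1.5 M_B = 464.3
  1.5 M_A + 3 M_B = 415.9
Solving the pair gives M_A = 114 kip·ft and M_B = 81.65 kip·ft (hogging).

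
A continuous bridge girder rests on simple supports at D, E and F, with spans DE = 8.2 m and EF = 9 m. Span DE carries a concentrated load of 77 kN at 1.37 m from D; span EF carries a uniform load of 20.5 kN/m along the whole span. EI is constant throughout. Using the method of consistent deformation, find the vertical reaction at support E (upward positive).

Release continuity at E by inserting a hinge; the redundant is the internal moment M_E. The primary structure is two simply-supported spans DE and EF.
End slopes at the hinge E, treating each span as simply supported:
  span DE: point load 77 at a = 1.37: Pab(L + a)/(6LEI) = 140.1/EI
  span EF: UDL 20.5: wL³/(24EI) = 622.7/EI
  relative rotation θ_0 = (140.1 + 622.7)/EI = 762.8/EI
A unit hogging moment at E produces rotation L₁/(3EI) + L₂/(3EI) = 5.733/EI.
Slope continuity at E: θ_0 = M_E·5.733/EI, so M_E = 762.8/5.733 = 133.1 kN·m (hogging).
Span DE, ΣM about D with M_E applied at E: R_E^{DE}·8.2 = 105.5 + 133.1, so R_E^{DE} = 29.09 kN and R_D = 77 − 29.09 = 47.91 kN.
Span EF, ΣM about F: R_E^{EF}·9 = 830.2 + 133.1, so R_E^{EF} = 107 kN and R_F = 184.5 − 107 = 77.47 kN.
R_E = 29.09 + 107 = 136.1 kN.

R_E = 136.1 kN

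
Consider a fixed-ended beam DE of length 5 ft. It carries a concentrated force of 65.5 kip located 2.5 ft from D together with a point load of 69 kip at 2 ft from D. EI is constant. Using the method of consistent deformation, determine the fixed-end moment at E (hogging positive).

Take the two fixed-end moments M_D, M_E as redundants; the released structure is the simple span DE.
On the primary (simply-supported) span, the end slopes from the loading are:
  at D: point load 65.5 at a = 2.5: Pab(L + b)/(6LEI) = 102.3/EI
  at E: point load 65.5 at a = 2.5: Pab(L + a)/(6LEI) = 102.3/EI
  at D: point load 69 at a = 2: Pab(L + b)/(6LEI) = 110.4/EI
  at E: point load 69 at a = 2: Pab(L + a)/(6LEI) = 96.6/EI
  θ_D0 = 212.7/EI,  θ_E0 = 198.9/EI
Flexibility coefficients: a unit moment at one end gives L/(3EI) there and L/(6EI) at the far end, so f₁₁ = f₂₂ = 1.667/EI and f₁₂ = f₂₁ = 0.8333/EI.
Compatibility — zero rotation at each built-in end:
  1.667 M_D + 0.8333 M_E = 212.7
  0.8333 M_D + 1.667 M_E = 198.9
Solving the pair gives M_D = 90.62 kip·ft and M_E = 74.06 kip·ft (hogging).

M_E = 74.06 kip·ft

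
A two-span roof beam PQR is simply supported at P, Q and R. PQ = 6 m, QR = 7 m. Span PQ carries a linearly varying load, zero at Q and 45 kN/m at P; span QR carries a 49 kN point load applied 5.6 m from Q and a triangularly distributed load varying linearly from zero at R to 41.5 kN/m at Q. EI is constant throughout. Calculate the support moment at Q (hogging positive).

Take M_Q as the redundant. Released structure: two simple spans PQ and QR with a hinge at Q.
Rotations at Q on the released spans (each span's end-slope, ×1/EI):
  span PQ: triangular load, peak 45: 7w₀L³/(360EI) = 189/EI
  span QR: point load 49 at a = 5.6: Pab(L + b)/(6LEI) = 76.83/EI
  span QR: triangular load, peak 41.5: w₀L³/(45EI) = 316.3/EI
  relative rotation θ_0 = (189 + 393.2)/EI = 582.2/EI
A unit hogging moment at Q produces rotation L₁/(3EI) + L₂/(3EI) = 4.333/EI.
Compatibility: M_Q·(L₁+L₂)/(3EI) = θ_0, giving M_Q = 134.3 kN·m (hogging).

M_Q = 134.3 kN·m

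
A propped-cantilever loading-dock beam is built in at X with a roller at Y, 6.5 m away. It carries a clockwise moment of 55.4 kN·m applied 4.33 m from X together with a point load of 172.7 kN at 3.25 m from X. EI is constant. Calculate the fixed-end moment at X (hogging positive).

Take the reaction at Y as the redundant and release it; the primary structure is a cantilever fixed at X.
Primary-structure tip deflection at Y by superposition:
  clockwise couple 55.4 at a = 4.33: M₀a(2L − a)/(2EI) = 1040/EI
  point load 172.7 at a = 3.25: Pa²(3L − a)/(6EI) = 4940/EI
  δ_0 = 5980/EI
Tip deflection under a unit load at Y: L³/(3EI) = 91.54/EI.
The prop prevents deflection at Y: R_Y = δ_0/δ_{YY} = 5980/91.54 = 65.33 kN.
Moment equilibrium about X: M_X = Σ(load moments about X) − R_Y·L = 616.7 − 65.33×6.5 = 192 kN·m.

M_X = 192 kN·m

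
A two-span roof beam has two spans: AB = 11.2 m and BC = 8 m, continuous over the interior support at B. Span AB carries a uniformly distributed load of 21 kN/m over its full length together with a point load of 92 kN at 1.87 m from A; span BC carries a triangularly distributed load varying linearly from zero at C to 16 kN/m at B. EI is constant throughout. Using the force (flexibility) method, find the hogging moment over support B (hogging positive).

Release continuity at B by inserting a hinge; the redundant is the internal moment M_B. The primary structure is two simply-supported spans AB and BC.
Rotations at B on the released spans (each span's end-slope, ×1/EI):
  span AB: UDL 21: wL³/(24EI) = 1229/EI
  span AB: point load 92 at a = 1.87: Pab(L + a)/(6LEI) = 312.2/EI
  span BC: triangular load, peak 16: w₀L³/(45EI) = 182/EI
  relative rotation θ_0 = (1542 + 182)/EI = 1724/EI
A unit hogging moment at B produces rotation L₁/(3EI) + L₂/(3EI) = 6.4/EI.
Slope continuity at B: θ_0 = M_B·6.4/EI, so M_B = 1724/6.4 = 269.3 kN·m (hogging).

M_B = 269.3 kN·m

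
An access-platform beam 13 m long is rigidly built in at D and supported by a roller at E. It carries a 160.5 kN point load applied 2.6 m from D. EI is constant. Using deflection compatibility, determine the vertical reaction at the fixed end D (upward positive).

R_D = 151.5 kN

Choose R_E as the redundant. The primary structure is the cantilever fixed at D.
Free-end deflection of the primary structure under the applied loading (downward +):
  point load 160.5 at a = 2.6: Pa²(3L − a)/(6EI) = 6582/EI
Tip deflection under a unit load at E: L³/(3EI) = 732.3/EI.
The prop prevents deflection at E: R_E = δ_0/δ_{EE} = 6582/732.3 = 8.988 kN.
Vertical equilibrium: R_D = ΣP − R_E = 160.5 − 8.988 = 151.5 kN.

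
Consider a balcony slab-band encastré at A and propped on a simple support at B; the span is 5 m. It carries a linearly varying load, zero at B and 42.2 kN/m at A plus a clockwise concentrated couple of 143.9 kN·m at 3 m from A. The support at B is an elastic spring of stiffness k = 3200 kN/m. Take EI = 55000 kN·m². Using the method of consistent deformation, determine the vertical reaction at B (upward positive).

Remove the prop at B; the released (primary) structure is a cantilever built in at A.
Free-end deflection of the primary structure under the applied loading (downward +):
  triangular load, peak 42.2 at the fixed end: w₀L⁴/(30EI) = 879.2/EI
  clockwise couple 143.9 at a = 3: M₀a(2L − a)/(2EI) = 1511/EI
  δ_0 = 2390/EI
Flexibility coefficient — unit upward force at B: δ_{BB} = L³/(3EI) = 41.67/EI.
With EI = 55000 kN·m²: δ_0 = 0.043457 m and δ_{BB} = 0.000758 m/kN.
Compatibility — the spring shortens by R_B/k under the reaction it provides: δ_0 − R_B·δ_{BB} = R_B/k. With 1/k = 0.000313 m/kN, R_B = δ_0 / (δ_{BB} + 1/k) = 0.043457 / (0.000758 + 0.000313) = 40.61 kN.

R_B = 40.61 kN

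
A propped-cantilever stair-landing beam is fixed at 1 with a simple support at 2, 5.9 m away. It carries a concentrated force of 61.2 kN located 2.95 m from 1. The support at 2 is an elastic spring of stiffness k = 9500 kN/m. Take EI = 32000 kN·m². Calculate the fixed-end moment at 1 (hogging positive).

M_1 = 72.99 kN·m

Remove the prop at 2; the released (primary) structure is a cantilever built in at 1.
Deflection at 2 on the released cantilever, summing each load's contribution:
  point load 61.2 at a = 2.95: Pa²(3L − a)/(6EI) = 1309/EI
Tip deflection under a unit load at 2: L³/(3EI) = 68.46/EI.
With EI = 32000 kN·m²: δ_0 = 0.040915 m and δ_{22} = 0.002139 m/kN.
Compatibility — the spring shortens by R_2/k under the reaction it provides: δ_0 − R_2·δ_{22} = R_2/k. With 1/k = 0.000105 m/kN, R_2 = δ_0 / (δ_{22} + 1/k) = 0.040915 / (0.002139 + 0.000105) = 18.23 kN.
Moment equilibrium about 1: M_1 = Σ(load moments about 1) − R_2·L = 180.5 − 18.23×5.9 = 72.99 kN·m.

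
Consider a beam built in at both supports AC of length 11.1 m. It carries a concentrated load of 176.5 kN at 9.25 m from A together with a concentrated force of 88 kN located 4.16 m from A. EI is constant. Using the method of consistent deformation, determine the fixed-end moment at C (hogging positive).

Release both end moments; the primary structure is a simply-supported span AC with redundants M_A and M_C.
End rotations of the released simple span under the applied load (×1/EI):
  at A: point load 176.5 at a = 9.25: Pab(L + b)/(6LEI) = 587.3/EI
  at C: point load 176.5 at a = 9.25: Pab(L + a)/(6LEI) = 922.9/EI
  at A: point load 88 at a = 4.16: Pab(L + b)/(6LEI) = 688.2/EI
  at C: point load 88 at a = 4.16: Pab(L + a)/(6LEI) = 582.1/EI
  θ_A0 = 1275/EI,  θ_C0 = 1505/EI
Flexibility coefficients: a unit moment at one end gives L/(3EI) there and L/(6EI) at the far end, so f₁₁ = f₂₂ = 3.7/EI and f₁₂ = f₂₁ = 1.85/EI.
Compatibility — zero rotation at each built-in end:
  3.7 M_A + 1.85 M_C = 1275
  1.85 M_A + 3.7 M_C = 1505
Solving the pair gives M_A = 188.5 kN·m and M_C = 312.5 kN·m (hogging).

M_C = 312.5 kN·m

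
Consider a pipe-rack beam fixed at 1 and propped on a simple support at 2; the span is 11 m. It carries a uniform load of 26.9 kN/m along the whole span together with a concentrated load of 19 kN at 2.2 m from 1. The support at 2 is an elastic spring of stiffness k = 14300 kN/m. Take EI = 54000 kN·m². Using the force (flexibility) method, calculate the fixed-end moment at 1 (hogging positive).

Release the roller at 2. Primary structure: cantilever fixed at 1.
Free-end deflection of the primary structure under the applied loading (downward +):
  UDL 26.9: wL⁴/(8EI) = 49230/EI
  point load 19 at a = 2.2: Pa²(3L − a)/(6EI) = 472.1/EI
  δ_0 = 49702/EI
Flexibility coefficient — unit upward force at 2: δ_{22} = L³/(3EI) = 443.7/EI.
With EI = 54000 kN·m²: δ_0 = 0.92042 m and δ_{22} = 0.008216 m/kN.
Compatibility — the spring shortens by R_2/k under the reaction it provides: δ_0 − R_2·δ_{22} = R_2/k. With 1/k = 0.00007 m/kN, R_2 = δ_0 / (δ_{22} + 1/k) = 0.92042 / (0.008216 + 0.00007) = 111.1 kN.
Moment equilibrium about 1: M_1 = Σ(load moments about 1) − R_2·L = 1669 − 111.1×11 = 447.4 kN·m.

M_1 = 447.4 kN·m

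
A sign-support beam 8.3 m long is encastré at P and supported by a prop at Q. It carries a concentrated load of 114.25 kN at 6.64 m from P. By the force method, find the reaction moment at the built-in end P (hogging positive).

Release the roller at Q. Primary structure: cantilever fixed at P.
Deflection at Q on the released cantilever, summing each load's contribution:
  point load 114.25 at a = 6.64: Pa²(3L − a)/(6EI) = 15330/EI
Flexibility coefficient — unit upward force at Q: δ_{QQ} = L³/(3EI) = 190.6/EI.
The prop prevents deflection at Q: R_Q = δ_0/δ_{QQ} = 15330/190.6 = 80.43 kN.
Moment equilibrium about P: M_P = Σ(load moments about P) − R_Q·L = 758.6 − 80.43×8.3 = 91.03 kN·m.

M_P = 91.03 kN·m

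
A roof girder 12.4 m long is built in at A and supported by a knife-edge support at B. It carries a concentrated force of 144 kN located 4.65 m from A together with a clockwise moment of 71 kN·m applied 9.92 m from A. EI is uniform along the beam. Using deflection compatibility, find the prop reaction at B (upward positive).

R_B = 34.82 kN

Remove the prop at B; the released (primary) structure is a cantilever built in at A.
Primary-structure tip deflection at B by superposition:
  point load 144 at a = 4.65: Pa²(3L − a)/(6EI) = 16891/EI
  clockwise couple 71 at a = 9.92: M₀a(2L − a)/(2EI) = 5240/EI
  δ_0 = 22132/EI
Tip deflection under a unit load at B: L³/(3EI) = 635.5/EI.
The prop prevents deflection at B: R_B = δ_0/δ_{BB} = 22132/635.5 = 34.82 kN.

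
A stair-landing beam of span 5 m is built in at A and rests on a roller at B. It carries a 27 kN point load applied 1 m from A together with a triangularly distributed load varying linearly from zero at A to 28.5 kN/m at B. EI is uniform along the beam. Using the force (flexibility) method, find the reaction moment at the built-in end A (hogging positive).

Choose R_B as the redundant. The primary structure is the cantilever fixed at A.
Downward deflection at the released point B due to the loads:
  point load 27 at a = 1: Pa²(3L − a)/(6EI) = 63/EI
  triangular load, peak 28.5 at the free end: 11w₀L⁴/(120EI) = 1633/EI
  δ_0 = 1696/EI
Tip deflection under a unit load at B: L³/(3EI) = 41.67/EI.
Compatibility at B: δ_0 − R_B·δ_{BB} = 0, so R_B = 1696/41.67 = 40.7 kN.
Moment equilibrium about A: M_A = Σ(load moments about A) − R_B·L = 264.5 − 40.7×5 = 61 kN·m.

M_A = 61 kN·m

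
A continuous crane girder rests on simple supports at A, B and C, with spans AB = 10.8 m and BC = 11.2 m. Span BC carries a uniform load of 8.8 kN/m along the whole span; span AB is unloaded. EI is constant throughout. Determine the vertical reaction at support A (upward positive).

R_A = -6.504 kN

Release continuity at B by inserting a hinge; the redundant is the internal moment M_B. The primary structure is two simply-supported spans AB and BC.
Discontinuity in slope at B on the released structure — sum the simple-span end rotations:
  span BC: UDL 8.8: wL³/(24EI) = 515.1/EI
  relative rotation θ_0 = (0 + 515.1)/EI = 515.1/EI
A unit hogging moment at B produces rotation L₁/(3EI) + L₂/(3EI) = 7.333/EI.
Compatibility: M_B·(L₁+L₂)/(3EI) = θ_0, giving M_B = 70.25 kN·m (hogging).
Span AB, ΣM about A with M_B applied at B: R_B^{AB}·10.8 = 0 + 70.25, so R_B^{AB} = 6.504 kN and R_A = 0 − 6.504 = -6.504 kN.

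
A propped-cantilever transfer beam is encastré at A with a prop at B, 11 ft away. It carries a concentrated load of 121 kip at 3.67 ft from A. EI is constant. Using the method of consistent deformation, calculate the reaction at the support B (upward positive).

R_B = 17.96 kip

Release the roller at B. Primary structure: cantilever fixed at A.
Free-end deflection of the primary structure under the applied loading (downward +):
  point load 121 at a = 3.67: Pa²(3L − a)/(6EI) = 7967/EI
Tip deflection under a unit load at B: L³/(3EI) = 443.7/EI.
Compatibility at B: δ_0 − R_B·δ_{BB} = 0, so R_B = 7967/443.7 = 17.96 kip.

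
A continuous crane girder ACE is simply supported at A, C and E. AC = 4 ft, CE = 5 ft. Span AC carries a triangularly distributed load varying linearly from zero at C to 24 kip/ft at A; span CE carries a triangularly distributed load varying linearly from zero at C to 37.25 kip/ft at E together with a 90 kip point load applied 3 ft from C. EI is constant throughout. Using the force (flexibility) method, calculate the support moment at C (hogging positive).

Take M_C as the redundant. Released structure: two simple spans AC and CE with a hinge at C.
Discontinuity in slope at C on the released structure — sum the simple-span end rotations:
  span AC: triangular load, peak 24: 7w₀L³/(360EI) = 29.87/EI
  span CE: triangular load, peak 37.25: 7w₀L³/(360EI) = 90.54/EI
  span CE: point load 90 at a = 3: Pab(L + b)/(6LEI) = 126/EI
  relative rotation θ_0 = (29.87 + 216.5)/EI = 246.4/EI
A unit hogging moment at C produces rotation L₁/(3EI) + L₂/(3EI) = 3/EI.
Compatibility: M_C·(L₁+L₂)/(3EI) = θ_0, giving M_C = 82.13 kip·ft (hogging).

M_C = 82.13 kip·ft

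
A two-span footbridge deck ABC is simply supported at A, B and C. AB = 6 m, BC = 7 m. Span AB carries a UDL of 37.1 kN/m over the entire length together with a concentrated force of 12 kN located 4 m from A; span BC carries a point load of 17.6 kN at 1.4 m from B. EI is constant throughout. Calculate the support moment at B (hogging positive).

M_B = 92.76 kN·m

Insert a hinge at B; M_B is the redundant, and each span becomes simply supported.
Rotations at B on the released spans (each span's end-slope, ×1/EI):
  span AB: UDL 37.1: wL³/(24EI) = 333.9/EI
  span AB: point load 12 at a = 4: Pab(L + a)/(6LEI) = 26.67/EI
  span BC: point load 17.6 at a = 1.4: Pab(L + b)/(6LEI) = 41.4/EI
  relative rotation θ_0 = (360.6 + 41.4)/EI = 402/EI
A unit hogging moment at B produces rotation L₁/(3EI) + L₂/(3EI) = 4.333/EI.
Slope continuity at B: θ_0 = M_B·4.333/EI, so M_B = 402/4.333 = 92.76 kN·m (hogging).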